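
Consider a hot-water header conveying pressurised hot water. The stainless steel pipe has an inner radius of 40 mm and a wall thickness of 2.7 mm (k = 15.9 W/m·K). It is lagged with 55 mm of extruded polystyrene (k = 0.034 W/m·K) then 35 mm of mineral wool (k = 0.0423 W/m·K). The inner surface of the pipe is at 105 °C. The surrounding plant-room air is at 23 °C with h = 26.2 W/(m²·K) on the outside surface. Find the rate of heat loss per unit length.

q′ ≈ 16.2 W/m

For a radial system each layer contributes R = ln(r_out/r_in)/(2πkL); films add R = 1/(hA).
R_stainless steel pipe wall = ln(42.7/40)/(2π×15.9×1) = 6.538×10^-4 K/W
R_extruded polystyrene = ln(97.7/42.7)/(2π×0.034×1) = 3.874 K/W
R_mineral wool = ln(132.7/97.7)/(2π×0.0423×1) = 1.152 K/W
R_outer film = 1/(h_o·2πr_oL) = 1/(26.2×2π×0.1327×1) = 0.04578 K/W
R_total = 5.073 K/W
Q = ΔT/R_total = 82/5.073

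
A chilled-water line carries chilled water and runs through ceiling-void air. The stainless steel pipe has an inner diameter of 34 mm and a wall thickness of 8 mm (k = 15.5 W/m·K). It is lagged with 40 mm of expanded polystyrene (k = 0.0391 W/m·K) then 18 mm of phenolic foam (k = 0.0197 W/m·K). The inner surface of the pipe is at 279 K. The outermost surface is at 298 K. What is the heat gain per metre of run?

Treating each annulus and film as a series resistance:
R_stainless steel pipe wall = ln(25/17)/(2π×15.5×1) = 0.00396 K/W
R_expanded polystyrene = ln(65/25)/(2π×0.0391×1) = 3.889 K/W
R_phenolic foam = ln(83/65)/(2π×0.0197×1) = 1.975 K/W
R_total = 5.868 K/W
Q = ΔT/R_total = 19/5.868

q′ ≈ 3.24 W/m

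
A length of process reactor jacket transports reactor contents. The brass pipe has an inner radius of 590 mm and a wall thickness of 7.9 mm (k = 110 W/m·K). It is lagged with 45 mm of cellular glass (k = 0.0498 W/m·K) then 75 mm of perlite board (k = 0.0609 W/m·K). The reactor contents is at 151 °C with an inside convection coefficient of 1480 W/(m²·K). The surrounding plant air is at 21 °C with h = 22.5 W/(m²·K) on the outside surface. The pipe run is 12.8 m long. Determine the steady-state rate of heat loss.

Treating each annulus and film as a series resistance:
R_inner film = 1/(h_i·2πr₁L) = 1/(1480×2π×0.59×12.8) = 1.424×10^-5 K/W
R_brass pipe wall = ln(597.9/590)/(2π×110×12.8) = 1.503×10^-6 K/W
R_cellular glass = ln(642.9/597.9)/(2π×0.0498×12.8) = 0.01812 K/W
R_perlite board = ln(717.9/642.9)/(2π×0.0609×12.8) = 0.02253 K/W
R_outer film = 1/(h_o·2πr_oL) = 1/(22.5×2π×0.7179×12.8) = 7.698×10^-4 K/W
R_total = 0.04143 K/W
Q = ΔT/R_total = 130/0.04143

Q ≈ 3140 W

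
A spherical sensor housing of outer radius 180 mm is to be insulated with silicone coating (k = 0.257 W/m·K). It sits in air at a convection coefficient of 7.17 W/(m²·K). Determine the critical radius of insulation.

r_cr ≈ 71.7 mm

For a sphere r_cr = 2k/h = 2×0.257/7.17
r_cr = 71.7 mm; since the bare radius (180 mm) is above r_cr, any added insulation will reduce heat loss.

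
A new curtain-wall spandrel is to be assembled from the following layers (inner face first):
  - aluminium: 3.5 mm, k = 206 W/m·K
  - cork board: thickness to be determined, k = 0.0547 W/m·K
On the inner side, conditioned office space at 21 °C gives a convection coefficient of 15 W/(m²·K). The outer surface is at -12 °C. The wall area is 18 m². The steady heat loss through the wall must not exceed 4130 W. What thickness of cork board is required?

L ≈ 4.22 mm

Using the resistance-network approach (series):
R_inner film = 1/(h_i·A) = 1/(15×18) = 0.003704 K/W
R_aluminium = L/(kA) = 0.0035/(206×18) = 9.439×10^-7 K/W
Sum of the known resistances R_other = 0.003705 K/W
Required total resistance R_tot = ΔT/Q_allow = 33/4130 = 0.00799 K/W
R_cork board = R_tot − R_other = 0.004286 K/W
L = R·k·A = 0.004286×0.0547×18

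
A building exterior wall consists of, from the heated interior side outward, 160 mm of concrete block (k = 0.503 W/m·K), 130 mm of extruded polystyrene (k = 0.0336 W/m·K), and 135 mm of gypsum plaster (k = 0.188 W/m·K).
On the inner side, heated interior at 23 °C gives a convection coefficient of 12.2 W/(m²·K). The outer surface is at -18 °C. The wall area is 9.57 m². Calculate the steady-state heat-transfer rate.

Q ≈ 78.7 W

Model the wall as resistances in series:
R_inner film = 1/(h_i·A) = 1/(12.2×9.57) = 0.008565 K/W
R_concrete block = L/(kA) = 0.16/(0.503×9.57) = 0.03324 K/W
R_extruded polystyrene = L/(kA) = 0.13/(0.0336×9.57) = 0.4043 K/W
R_gypsum plaster = L/(kA) = 0.135/(0.188×9.57) = 0.07504 K/W
R_total = 0.5211 K/W
Q = ΔT / R_total = 41 / 0.5211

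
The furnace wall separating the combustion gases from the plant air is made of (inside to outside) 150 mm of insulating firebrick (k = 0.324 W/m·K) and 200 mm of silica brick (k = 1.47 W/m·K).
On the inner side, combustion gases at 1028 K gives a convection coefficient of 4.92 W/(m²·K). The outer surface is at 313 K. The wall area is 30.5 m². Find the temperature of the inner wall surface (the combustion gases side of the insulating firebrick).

Series thermal resistances:
R_inner film = 1/(h_i·A) = 1/(4.92×30.5) = 0.006664 K/W
R_insulating firebrick = L/(kA) = 0.15/(0.324×30.5) = 0.01518 K/W
R_silica brick = L/(kA) = 0.2/(1.47×30.5) = 0.004461 K/W
R_total = 0.0263 K/W;  Q = ΔT/R_total = 715/0.0263 = 27180 W
T_interface = T_inner − Q·ΣR(inner→interface) = 1028 − 27200×0.006664

T ≈ 847 K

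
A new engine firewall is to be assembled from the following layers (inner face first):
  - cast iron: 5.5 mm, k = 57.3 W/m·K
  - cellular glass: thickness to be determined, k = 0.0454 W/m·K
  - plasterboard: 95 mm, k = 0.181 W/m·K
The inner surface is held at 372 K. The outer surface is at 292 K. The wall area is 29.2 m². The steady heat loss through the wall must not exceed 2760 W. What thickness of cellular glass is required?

L ≈ 14.6 mm

Model the wall as resistances in series:
R_cast iron = L/(kA) = 0.0055/(57.3×29.2) = 3.287×10^-6 K/W
R_plasterboard = L/(kA) = 0.095/(0.181×29.2) = 0.01797 K/W
Sum of the known resistances R_other = 0.01798 K/W
Required total resistance R_tot = ΔT/Q_allow = 80/2760 = 0.02899 K/W
R_cellular glass = R_tot − R_other = 0.01101 K/W
L = R·k·A = 0.01101×0.0454×29.2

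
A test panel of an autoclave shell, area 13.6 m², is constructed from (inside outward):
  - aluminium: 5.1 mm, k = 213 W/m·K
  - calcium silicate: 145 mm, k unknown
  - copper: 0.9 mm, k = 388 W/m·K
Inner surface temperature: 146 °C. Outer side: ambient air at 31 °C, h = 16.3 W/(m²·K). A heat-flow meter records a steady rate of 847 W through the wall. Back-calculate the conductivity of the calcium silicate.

k ≈ 0.0812 W/(m·K)

Model the wall as resistances in series:
R_aluminium = L/(kA) = 0.0051/(213×13.6) = 1.761×10^-6 K/W
R_copper = L/(kA) = 0.0009/(388×13.6) = 1.706×10^-7 K/W
R_outer film = 1/(h_o·A) = 1/(16.3×13.6) = 0.004511 K/W
Sum of known resistances R_other = 0.004513 K/W
Total R = ΔT/Q = 115/847 = 0.1358 K/W
R_calcium silicate = R_total − R_other = 0.1313 K/W
k = L/(R·A) = 0.145/(0.1313×13.6)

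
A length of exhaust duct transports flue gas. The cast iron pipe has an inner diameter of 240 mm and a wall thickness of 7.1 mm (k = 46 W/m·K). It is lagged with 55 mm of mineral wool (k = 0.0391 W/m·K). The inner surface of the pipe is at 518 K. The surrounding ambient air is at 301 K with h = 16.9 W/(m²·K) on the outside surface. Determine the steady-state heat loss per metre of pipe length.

q′ ≈ 143 W/m

For a radial system each layer contributes R = ln(r_out/r_in)/(2πkL); films add R = 1/(hA).
R_cast iron pipe wall = ln(127.1/120)/(2π×46×1) = 1.989×10^-4 K/W
R_mineral wool = ln(182.1/127.1)/(2π×0.0391×1) = 1.464 K/W
R_outer film = 1/(h_o·2πr_oL) = 1/(16.9×2π×0.1821×1) = 0.05172 K/W
R_total = 1.516 K/W
Q = ΔT/R_total = 217/1.516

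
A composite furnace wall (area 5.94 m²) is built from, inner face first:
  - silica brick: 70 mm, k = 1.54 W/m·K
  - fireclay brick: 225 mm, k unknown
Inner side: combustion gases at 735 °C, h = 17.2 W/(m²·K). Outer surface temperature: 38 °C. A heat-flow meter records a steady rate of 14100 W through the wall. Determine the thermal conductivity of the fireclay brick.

Using the resistance-network approach (series):
R_inner film = 1/(h_i·A) = 1/(17.2×5.94) = 0.009788 K/W
R_silica brick = L/(kA) = 0.07/(1.54×5.94) = 0.007652 K/W
Sum of known resistances R_other = 0.01744 K/W
Total R = ΔT/Q = 697/14100 = 0.04943 K/W
R_fireclay brick = R_total − R_other = 0.03199 K/W
k = L/(R·A) = 0.225/(0.03199×5.94)

k ≈ 1.18 W/(m·K)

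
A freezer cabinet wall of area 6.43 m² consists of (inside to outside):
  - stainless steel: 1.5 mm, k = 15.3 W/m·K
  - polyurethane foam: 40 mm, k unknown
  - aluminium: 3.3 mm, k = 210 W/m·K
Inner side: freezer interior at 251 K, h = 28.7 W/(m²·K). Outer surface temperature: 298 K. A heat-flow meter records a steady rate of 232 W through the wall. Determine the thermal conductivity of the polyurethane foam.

k ≈ 0.0316 W/(m·K)

Using the resistance-network approach (series):
R_inner film = 1/(h_i·A) = 1/(28.7×6.43) = 0.005419 K/W
R_stainless steel = L/(kA) = 0.0015/(15.3×6.43) = 1.525×10^-5 K/W
R_aluminium = L/(kA) = 0.0033/(210×6.43) = 2.444×10^-6 K/W
Sum of known resistances R_other = 0.005437 K/W
Total R = ΔT/Q = 47/232 = 0.2026 K/W
R_polyurethane foam = R_total − R_other = 0.1971 K/W
k = L/(R·A) = 0.04/(0.1971×6.43)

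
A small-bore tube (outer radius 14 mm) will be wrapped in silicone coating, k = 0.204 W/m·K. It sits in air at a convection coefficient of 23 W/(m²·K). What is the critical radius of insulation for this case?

r_cr ≈ 8.87 mm

For a cylinder r_cr = k/h = 0.204/23
r_cr = 8.87 mm; since the bare radius (14 mm) is above r_cr, any added insulation will reduce heat loss.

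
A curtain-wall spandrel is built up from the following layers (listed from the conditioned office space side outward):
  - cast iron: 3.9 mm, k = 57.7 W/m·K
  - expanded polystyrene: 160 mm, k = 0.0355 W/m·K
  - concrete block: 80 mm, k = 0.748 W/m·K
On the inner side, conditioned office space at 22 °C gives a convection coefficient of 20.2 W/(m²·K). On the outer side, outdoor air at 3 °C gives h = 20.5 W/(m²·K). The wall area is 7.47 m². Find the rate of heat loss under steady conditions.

Q ≈ 30.1 W

Series thermal resistances:
R_inner film = 1/(h_i·A) = 1/(20.2×7.47) = 0.006627 K/W
R_cast iron = L/(kA) = 0.0039/(57.7×7.47) = 9.048×10^-6 K/W
R_expanded polystyrene = L/(kA) = 0.16/(0.0355×7.47) = 0.6034 K/W
R_concrete block = L/(kA) = 0.08/(0.748×7.47) = 0.01432 K/W
R_outer film = 1/(h_o·A) = 1/(20.5×7.47) = 0.00653 K/W
R_total = 0.6308 K/W
Q = ΔT / R_total = 19 / 0.6308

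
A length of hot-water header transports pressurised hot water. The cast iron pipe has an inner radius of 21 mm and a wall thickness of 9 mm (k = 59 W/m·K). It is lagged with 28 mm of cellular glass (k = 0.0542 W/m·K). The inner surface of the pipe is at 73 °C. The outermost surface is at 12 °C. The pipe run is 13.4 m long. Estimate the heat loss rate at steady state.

Q ≈ 422 W

Treating each annulus and film as a series resistance:
R_cast iron pipe wall = ln(30/21)/(2π×59×13.4) = 7.18×10^-5 K/W
R_cellular glass = ln(58/30)/(2π×0.0542×13.4) = 0.1445 K/W
R_total = 0.1445 K/W
Q = ΔT/R_total = 61/0.1445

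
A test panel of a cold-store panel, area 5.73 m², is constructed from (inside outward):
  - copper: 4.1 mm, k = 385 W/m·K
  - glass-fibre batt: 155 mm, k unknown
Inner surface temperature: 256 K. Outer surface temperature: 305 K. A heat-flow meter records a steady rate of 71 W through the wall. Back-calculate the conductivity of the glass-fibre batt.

k ≈ 0.0392 W/(m·K)

Model the wall as resistances in series:
R_copper = L/(kA) = 0.0041/(385×5.73) = 1.859×10^-6 K/W
Sum of known resistances R_other = 1.859×10^-6 K/W
Total R = ΔT/Q = 49/71 = 0.6901 K/W
R_glass-fibre batt = R_total − R_other = 0.6901 K/W
k = L/(R·A) = 0.155/(0.6901×5.73)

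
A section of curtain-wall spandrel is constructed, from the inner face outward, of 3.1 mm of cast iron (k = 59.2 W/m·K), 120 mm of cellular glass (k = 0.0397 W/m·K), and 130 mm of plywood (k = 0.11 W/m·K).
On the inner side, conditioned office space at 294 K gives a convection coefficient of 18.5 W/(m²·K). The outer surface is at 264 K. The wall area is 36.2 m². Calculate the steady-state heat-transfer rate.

Q ≈ 255 W

Thermal resistances in series:
R_inner film = 1/(h_i·A) = 1/(18.5×36.2) = 0.001493 K/W
R_cast iron = L/(kA) = 0.0031/(59.2×36.2) = 1.447×10^-6 K/W
R_cellular glass = L/(kA) = 0.12/(0.0397×36.2) = 0.0835 K/W
R_plywood = L/(kA) = 0.13/(0.11×36.2) = 0.03265 K/W
R_total = 0.1176 K/W
Q = ΔT / R_total = 30 / 0.1176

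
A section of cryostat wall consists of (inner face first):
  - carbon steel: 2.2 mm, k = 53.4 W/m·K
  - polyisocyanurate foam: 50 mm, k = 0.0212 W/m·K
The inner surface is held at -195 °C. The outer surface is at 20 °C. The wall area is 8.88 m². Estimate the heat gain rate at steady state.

Series thermal resistances:
R_carbon steel = L/(kA) = 0.0022/(53.4×8.88) = 4.639×10^-6 K/W
R_polyisocyanurate foam = L/(kA) = 0.05/(0.0212×8.88) = 0.2656 K/W
R_total = 0.2656 K/W
Q = ΔT / R_total = 215 / 0.2656

Q ≈ 809 W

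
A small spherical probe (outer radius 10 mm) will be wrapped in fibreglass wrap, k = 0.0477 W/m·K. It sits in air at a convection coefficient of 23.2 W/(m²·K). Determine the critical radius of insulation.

For a sphere r_cr = 2k/h = 2×0.0477/23.2
r_cr = 4.11 mm; since the bare radius (10 mm) is above r_cr, any added insulation will reduce heat loss.

r_cr ≈ 4.11 mm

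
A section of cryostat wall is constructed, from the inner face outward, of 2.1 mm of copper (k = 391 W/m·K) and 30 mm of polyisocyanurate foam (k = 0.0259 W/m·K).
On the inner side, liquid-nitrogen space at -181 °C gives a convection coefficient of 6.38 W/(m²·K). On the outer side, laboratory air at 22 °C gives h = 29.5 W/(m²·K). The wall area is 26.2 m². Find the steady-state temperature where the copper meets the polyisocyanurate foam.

Model the wall as resistances in series:
R_inner film = 1/(h_i·A) = 1/(6.38×26.2) = 0.005982 K/W
R_copper = L/(kA) = 0.0021/(391×26.2) = 2.05×10^-7 K/W
R_polyisocyanurate foam = L/(kA) = 0.03/(0.0259×26.2) = 0.04421 K/W
R_outer film = 1/(h_o·A) = 1/(29.5×26.2) = 0.001294 K/W
R_total = 0.05149 K/W;  Q = ΔT/R_total = 203/0.05149 = 3943 W
T_interface = T_inner + Q·ΣR(inner→interface) = -181 + 3940×0.005983

T ≈ -157 °C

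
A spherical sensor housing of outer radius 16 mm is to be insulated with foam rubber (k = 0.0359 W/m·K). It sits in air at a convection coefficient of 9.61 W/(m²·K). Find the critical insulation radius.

For a sphere r_cr = 2k/h = 2×0.0359/9.61
r_cr = 7.47 mm; since the bare radius (16 mm) is above r_cr, any added insulation will reduce heat loss.

r_cr ≈ 7.47 mm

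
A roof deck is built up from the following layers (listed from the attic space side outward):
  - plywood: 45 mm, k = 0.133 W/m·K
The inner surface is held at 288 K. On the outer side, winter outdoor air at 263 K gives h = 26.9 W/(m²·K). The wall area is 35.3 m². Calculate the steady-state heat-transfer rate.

Series thermal resistances:
R_plywood = L/(kA) = 0.045/(0.133×35.3) = 0.009585 K/W
R_outer film = 1/(h_o·A) = 1/(26.9×35.3) = 0.001053 K/W
R_total = 0.01064 K/W
Q = ΔT / R_total = 25 / 0.01064

Q ≈ 2350 W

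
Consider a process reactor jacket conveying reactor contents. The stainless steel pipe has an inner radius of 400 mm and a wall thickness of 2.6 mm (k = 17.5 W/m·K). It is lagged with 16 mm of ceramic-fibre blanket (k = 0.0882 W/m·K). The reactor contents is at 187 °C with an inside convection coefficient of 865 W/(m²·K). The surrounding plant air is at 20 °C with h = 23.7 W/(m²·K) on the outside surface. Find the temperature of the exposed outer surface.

T ≈ 50.8 °C

Per-layer cylindrical resistances, series-summed:
R_inner film = 1/(h_i·2πr₁L) = 1/(865×2π×0.4×1) = 4.6×10^-4 K/W
R_stainless steel pipe wall = ln(402.6/400)/(2π×17.5×1) = 5.892×10^-5 K/W
R_ceramic-fibre blanket = ln(418.6/402.6)/(2π×0.0882×1) = 0.07032 K/W
R_outer film = 1/(h_o·2πr_oL) = 1/(23.7×2π×0.4186×1) = 0.01604 K/W
R_total = 0.08689 K/W
Q = ΔT/R_total = 167/0.08689
Q = 1920 W/m
T_interface = T_inner − Q·ΣR(inner→interface) = 187 − 1920×0.07084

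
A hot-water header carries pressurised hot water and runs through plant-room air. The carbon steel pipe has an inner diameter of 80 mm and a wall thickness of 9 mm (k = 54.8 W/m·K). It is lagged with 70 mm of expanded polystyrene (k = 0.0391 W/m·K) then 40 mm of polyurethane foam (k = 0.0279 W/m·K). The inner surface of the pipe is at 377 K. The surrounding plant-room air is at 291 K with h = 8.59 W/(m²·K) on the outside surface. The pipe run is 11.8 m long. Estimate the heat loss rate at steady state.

Q ≈ 189 W

Treating each annulus and film as a series resistance:
R_carbon steel pipe wall = ln(49/40)/(2π×54.8×11.8) = 4.995×10^-5 K/W
R_expanded polystyrene = ln(119/49)/(2π×0.0391×11.8) = 0.3061 K/W
R_polyurethane foam = ln(159/119)/(2π×0.0279×11.8) = 0.1401 K/W
R_outer film = 1/(h_o·2πr_oL) = 1/(8.59×2π×0.159×11.8) = 0.009875 K/W
R_total = 0.4561 K/W
Q = ΔT/R_total = 86/0.4561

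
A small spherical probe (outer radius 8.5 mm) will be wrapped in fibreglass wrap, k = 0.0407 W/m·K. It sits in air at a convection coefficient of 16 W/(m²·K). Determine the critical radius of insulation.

For a sphere r_cr = 2k/h = 2×0.0407/16
r_cr = 5.09 mm; since the bare radius (8.5 mm) is above r_cr, any added insulation will reduce heat loss.

r_cr ≈ 5.09 mm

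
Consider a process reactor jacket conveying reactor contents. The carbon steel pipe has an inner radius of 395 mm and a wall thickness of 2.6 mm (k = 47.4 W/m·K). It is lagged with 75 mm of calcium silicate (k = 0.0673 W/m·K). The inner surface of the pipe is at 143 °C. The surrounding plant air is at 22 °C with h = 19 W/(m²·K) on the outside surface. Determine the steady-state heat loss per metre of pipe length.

For a radial system each layer contributes R = ln(r_out/r_in)/(2πkL); films add R = 1/(hA).
R_carbon steel pipe wall = ln(397.6/395)/(2π×47.4×1) = 2.203×10^-5 K/W
R_calcium silicate = ln(472.6/397.6)/(2π×0.0673×1) = 0.4087 K/W
R_outer film = 1/(h_o·2πr_oL) = 1/(19×2π×0.4726×1) = 0.01772 K/W
R_total = 0.4264 K/W
Q = ΔT/R_total = 121/0.4264

q′ ≈ 284 W/m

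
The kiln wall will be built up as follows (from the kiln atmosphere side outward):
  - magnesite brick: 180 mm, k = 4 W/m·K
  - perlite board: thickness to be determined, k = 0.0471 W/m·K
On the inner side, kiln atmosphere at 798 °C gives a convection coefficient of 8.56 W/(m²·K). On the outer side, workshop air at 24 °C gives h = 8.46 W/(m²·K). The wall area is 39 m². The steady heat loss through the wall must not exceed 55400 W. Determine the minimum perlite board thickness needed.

Using the resistance-network approach (series):
R_inner film = 1/(h_i·A) = 1/(8.56×39) = 0.002995 K/W
R_magnesite brick = L/(kA) = 0.18/(4×39) = 0.001154 K/W
R_outer film = 1/(h_o·A) = 1/(8.46×39) = 0.003031 K/W
Sum of the known resistances R_other = 0.00718 K/W
Required total resistance R_tot = ΔT/Q_allow = 774/55400 = 0.01397 K/W
R_perlite board = R_tot − R_other = 0.006791 K/W
L = R·k·A = 0.006791×0.0471×39

L ≈ 12.5 mm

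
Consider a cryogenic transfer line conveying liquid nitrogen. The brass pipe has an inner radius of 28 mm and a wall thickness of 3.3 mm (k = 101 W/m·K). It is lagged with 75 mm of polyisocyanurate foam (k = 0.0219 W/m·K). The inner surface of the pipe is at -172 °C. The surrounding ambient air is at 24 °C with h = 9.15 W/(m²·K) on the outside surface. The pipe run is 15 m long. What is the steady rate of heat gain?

For a radial system each layer contributes R = ln(r_out/r_in)/(2πkL); films add R = 1/(hA).
R_brass pipe wall = ln(31.3/28)/(2π×101×15) = 1.17×10^-5 K/W
R_polyisocyanurate foam = ln(106.3/31.3)/(2π×0.0219×15) = 0.5924 K/W
R_outer film = 1/(h_o·2πr_oL) = 1/(9.15×2π×0.1063×15) = 0.01091 K/W
R_total = 0.6033 K/W
Q = ΔT/R_total = 196/0.6033

Q ≈ 325 W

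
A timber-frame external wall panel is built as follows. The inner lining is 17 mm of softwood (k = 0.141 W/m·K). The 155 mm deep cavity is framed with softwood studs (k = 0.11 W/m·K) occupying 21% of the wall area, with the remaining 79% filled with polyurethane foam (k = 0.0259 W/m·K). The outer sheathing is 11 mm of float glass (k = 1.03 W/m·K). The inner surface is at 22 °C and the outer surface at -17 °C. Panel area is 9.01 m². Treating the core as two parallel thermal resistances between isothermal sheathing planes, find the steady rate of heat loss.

Sheathing layers in series; stud and cavity paths in parallel between them.
R_inner = 0.017/(0.141×9.01) = 0.01338 K/W
R_stud  = 0.155/(0.11×0.21×9.01) = 0.7447 K/W
R_cav   = 0.155/(0.0259×0.79×9.01) = 0.8408 K/W
1/R_core = 1/R_stud + 1/R_cav → R_core = 0.3949 K/W
R_outer = 0.011/(1.03×9.01) = 0.001185 K/W
R_total = 0.4095 K/W
Q = ΔT/R_total = 39/0.4095

Q ≈ 95.2 W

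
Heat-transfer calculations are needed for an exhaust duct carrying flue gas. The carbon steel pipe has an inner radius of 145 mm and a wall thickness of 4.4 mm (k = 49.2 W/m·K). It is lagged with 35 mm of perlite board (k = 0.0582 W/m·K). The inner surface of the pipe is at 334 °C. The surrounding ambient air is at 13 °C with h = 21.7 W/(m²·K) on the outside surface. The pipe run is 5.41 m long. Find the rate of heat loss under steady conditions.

Q ≈ 2820 W

Treating each annulus and film as a series resistance:
R_carbon steel pipe wall = ln(149.4/145)/(2π×49.2×5.41) = 1.787×10^-5 K/W
R_perlite board = ln(184.4/149.4)/(2π×0.0582×5.41) = 0.1064 K/W
R_outer film = 1/(h_o·2πr_oL) = 1/(21.7×2π×0.1844×5.41) = 0.007352 K/W
R_total = 0.1138 K/W
Q = ΔT/R_total = 321/0.1138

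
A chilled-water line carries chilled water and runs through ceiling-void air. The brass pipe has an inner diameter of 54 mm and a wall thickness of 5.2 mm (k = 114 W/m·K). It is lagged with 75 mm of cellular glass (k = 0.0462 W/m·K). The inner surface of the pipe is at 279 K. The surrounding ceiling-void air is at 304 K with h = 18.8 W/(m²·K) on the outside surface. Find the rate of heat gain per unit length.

Treating each annulus and film as a series resistance:
R_brass pipe wall = ln(32.2/27)/(2π×114×1) = 2.459×10^-4 K/W
R_cellular glass = ln(107.2/32.2)/(2π×0.0462×1) = 4.143 K/W
R_outer film = 1/(h_o·2πr_oL) = 1/(18.8×2π×0.1072×1) = 0.07897 K/W
R_total = 4.223 K/W
Q = ΔT/R_total = 25/4.223

q′ ≈ 5.92 W/m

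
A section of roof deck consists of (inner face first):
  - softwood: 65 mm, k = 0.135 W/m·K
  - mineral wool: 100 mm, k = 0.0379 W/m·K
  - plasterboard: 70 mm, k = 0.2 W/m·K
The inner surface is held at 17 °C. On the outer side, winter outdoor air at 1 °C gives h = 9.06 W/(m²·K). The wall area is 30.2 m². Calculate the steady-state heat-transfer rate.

Q ≈ 135 W

Thermal resistances in series:
R_softwood = L/(kA) = 0.065/(0.135×30.2) = 0.01594 K/W
R_mineral wool = L/(kA) = 0.1/(0.0379×30.2) = 0.08737 K/W
R_plasterboard = L/(kA) = 0.07/(0.2×30.2) = 0.01159 K/W
R_outer film = 1/(h_o·A) = 1/(9.06×30.2) = 0.003655 K/W
R_total = 0.1186 K/W
Q = ΔT / R_total = 16 / 0.1186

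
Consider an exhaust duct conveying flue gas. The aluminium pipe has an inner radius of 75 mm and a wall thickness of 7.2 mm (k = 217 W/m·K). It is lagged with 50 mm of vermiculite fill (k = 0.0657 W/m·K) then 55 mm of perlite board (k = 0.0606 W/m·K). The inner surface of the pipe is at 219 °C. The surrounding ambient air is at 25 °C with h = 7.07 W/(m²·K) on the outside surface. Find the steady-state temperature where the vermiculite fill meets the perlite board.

Radial resistances (cylindrical: R_cond = ln(r_o/r_i)/(2πkL), R_conv = 1/(h·2πrL)):
R_aluminium pipe wall = ln(82.2/75)/(2π×217×1) = 6.723×10^-5 K/W
R_vermiculite fill = ln(132.2/82.2)/(2π×0.0657×1) = 1.151 K/W
R_perlite board = ln(187.2/132.2)/(2π×0.0606×1) = 0.9136 K/W
R_outer film = 1/(h_o·2πr_oL) = 1/(7.07×2π×0.1872×1) = 0.1203 K/W
R_total = 2.185 K/W
Q = ΔT/R_total = 194/2.185
Q = 88.8 W/m
T_interface = T_inner − Q·ΣR(inner→interface) = 219 − 88.8×1.151

T ≈ 117 °C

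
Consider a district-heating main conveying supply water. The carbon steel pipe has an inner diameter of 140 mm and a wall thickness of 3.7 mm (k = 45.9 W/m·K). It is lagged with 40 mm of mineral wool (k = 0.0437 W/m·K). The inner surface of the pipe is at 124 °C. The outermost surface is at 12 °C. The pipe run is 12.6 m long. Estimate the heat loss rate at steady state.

Treating each annulus and film as a series resistance:
R_carbon steel pipe wall = ln(73.7/70)/(2π×45.9×12.6) = 1.417×10^-5 K/W
R_mineral wool = ln(113.7/73.7)/(2π×0.0437×12.6) = 0.1253 K/W
R_total = 0.1253 K/W
Q = ΔT/R_total = 112/0.1253

Q ≈ 894 W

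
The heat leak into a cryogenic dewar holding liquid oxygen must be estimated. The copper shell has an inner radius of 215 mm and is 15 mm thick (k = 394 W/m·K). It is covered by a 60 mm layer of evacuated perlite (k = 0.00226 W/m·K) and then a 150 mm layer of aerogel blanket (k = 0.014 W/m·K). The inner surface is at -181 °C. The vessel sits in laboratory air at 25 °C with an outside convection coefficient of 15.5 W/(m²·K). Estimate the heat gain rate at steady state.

Q ≈ 5.37 W

Radial (spherical) resistances in series:
R_copper shell = (1/0.215 − 1/0.23)/(4π×394) = 6.127×10^-5 K/W
R_evacuated perlite = (1/0.23 − 1/0.29)/(4π×0.00226) = 31.67 K/W
R_aerogel blanket = (1/0.29 − 1/0.44)/(4π×0.014) = 6.682 K/W
R_outer film = 1/(h·4πr_o²) = 1/(15.5×4π×0.44²) = 0.02652 K/W
R_total = 38.38 K/W
Q = ΔT/R_total = 206/38.38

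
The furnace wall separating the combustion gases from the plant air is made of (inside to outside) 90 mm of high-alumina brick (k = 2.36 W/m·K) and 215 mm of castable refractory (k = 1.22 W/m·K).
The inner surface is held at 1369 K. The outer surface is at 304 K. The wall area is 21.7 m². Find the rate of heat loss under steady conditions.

Thermal resistances in series:
R_high-alumina brick = L/(kA) = 0.09/(2.36×21.7) = 0.001757 K/W
R_castable refractory = L/(kA) = 0.215/(1.22×21.7) = 0.008121 K/W
R_total = 0.009879 K/W
Q = ΔT / R_total = 1065 / 0.009879

Q ≈ 108000 W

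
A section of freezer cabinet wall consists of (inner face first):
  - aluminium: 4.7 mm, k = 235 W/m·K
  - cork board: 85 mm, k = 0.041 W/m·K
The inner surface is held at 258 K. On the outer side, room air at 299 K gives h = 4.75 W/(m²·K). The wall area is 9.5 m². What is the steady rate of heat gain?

Treating each layer as a thermal resistance in series:
R_aluminium = L/(kA) = 0.0047/(235×9.5) = 2.105×10^-6 K/W
R_cork board = L/(kA) = 0.085/(0.041×9.5) = 0.2182 K/W
R_outer film = 1/(h_o·A) = 1/(4.75×9.5) = 0.02216 K/W
R_total = 0.2404 K/W
Q = ΔT / R_total = 41 / 0.2404

Q ≈ 171 W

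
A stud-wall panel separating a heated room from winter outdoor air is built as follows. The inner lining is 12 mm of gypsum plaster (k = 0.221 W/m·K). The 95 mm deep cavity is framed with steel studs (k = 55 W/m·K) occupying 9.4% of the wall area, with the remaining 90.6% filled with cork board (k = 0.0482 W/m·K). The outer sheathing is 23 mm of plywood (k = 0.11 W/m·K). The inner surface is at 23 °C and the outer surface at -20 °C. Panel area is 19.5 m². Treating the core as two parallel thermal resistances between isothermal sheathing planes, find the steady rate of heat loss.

Sheathing layers in series; stud and cavity paths in parallel between them.
R_inner = 0.012/(0.221×19.5) = 0.002785 K/W
R_stud  = 0.095/(55×0.094×19.5) = 9.423×10^-4 K/W
R_cav   = 0.095/(0.0482×0.906×19.5) = 0.1116 K/W
1/R_core = 1/R_stud + 1/R_cav → R_core = 9.344×10^-4 K/W
R_outer = 0.023/(0.11×19.5) = 0.01072 K/W
R_total = 0.01444 K/W
Q = ΔT/R_total = 43/0.01444

Q ≈ 2980 W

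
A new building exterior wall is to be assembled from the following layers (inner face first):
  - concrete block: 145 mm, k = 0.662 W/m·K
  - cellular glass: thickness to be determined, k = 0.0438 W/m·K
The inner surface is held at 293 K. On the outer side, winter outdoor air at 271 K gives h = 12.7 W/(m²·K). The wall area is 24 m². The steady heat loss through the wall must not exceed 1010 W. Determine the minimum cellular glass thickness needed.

Series thermal resistances:
R_concrete block = L/(kA) = 0.145/(0.662×24) = 0.009126 K/W
R_outer film = 1/(h_o·A) = 1/(12.7×24) = 0.003281 K/W
Sum of the known resistances R_other = 0.01241 K/W
Required total resistance R_tot = ΔT/Q_allow = 22/1010 = 0.02178 K/W
R_cellular glass = R_tot − R_other = 0.009375 K/W
L = R·k·A = 0.009375×0.0438×24

L ≈ 9.85 mm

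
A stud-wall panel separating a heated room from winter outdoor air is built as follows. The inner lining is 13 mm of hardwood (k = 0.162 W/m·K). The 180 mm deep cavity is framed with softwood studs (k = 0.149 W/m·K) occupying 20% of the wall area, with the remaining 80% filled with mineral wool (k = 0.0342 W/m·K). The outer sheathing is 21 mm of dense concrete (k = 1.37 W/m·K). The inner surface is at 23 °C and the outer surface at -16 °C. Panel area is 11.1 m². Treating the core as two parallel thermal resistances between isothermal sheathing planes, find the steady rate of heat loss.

Sheathing layers in series; stud and cavity paths in parallel between them.
R_inner = 0.013/(0.162×11.1) = 0.007229 K/W
R_stud  = 0.18/(0.149×0.2×11.1) = 0.5442 K/W
R_cav   = 0.18/(0.0342×0.8×11.1) = 0.5927 K/W
1/R_core = 1/R_stud + 1/R_cav → R_core = 0.2837 K/W
R_outer = 0.021/(1.37×11.1) = 0.001381 K/W
R_total = 0.2923 K/W
Q = ΔT/R_total = 39/0.2923

Q ≈ 133 W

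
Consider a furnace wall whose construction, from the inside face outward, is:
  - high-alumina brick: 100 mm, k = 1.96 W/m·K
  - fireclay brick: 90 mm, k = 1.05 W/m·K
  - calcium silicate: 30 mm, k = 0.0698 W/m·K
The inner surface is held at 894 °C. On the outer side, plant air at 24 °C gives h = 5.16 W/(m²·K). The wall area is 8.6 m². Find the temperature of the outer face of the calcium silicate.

Model the wall as resistances in series:
R_high-alumina brick = L/(kA) = 0.1/(1.96×8.6) = 0.005933 K/W
R_fireclay brick = L/(kA) = 0.09/(1.05×8.6) = 0.009967 K/W
R_calcium silicate = L/(kA) = 0.03/(0.0698×8.6) = 0.04998 K/W
R_outer film = 1/(h_o·A) = 1/(5.16×8.6) = 0.02253 K/W
R_total = 0.08841 K/W;  Q = ΔT/R_total = 870/0.08841 = 9840 W
T_interface = T_inner − Q·ΣR(inner→interface) = 894 − 9840×0.06588

T ≈ 246 °C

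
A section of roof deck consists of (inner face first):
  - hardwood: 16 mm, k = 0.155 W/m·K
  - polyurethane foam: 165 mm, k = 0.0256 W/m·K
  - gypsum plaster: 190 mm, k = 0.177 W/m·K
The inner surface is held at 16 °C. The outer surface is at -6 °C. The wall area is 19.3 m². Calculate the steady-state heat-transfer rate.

Q ≈ 55.7 W

Treating each layer as a thermal resistance in series:
R_hardwood = L/(kA) = 0.016/(0.155×19.3) = 0.005348 K/W
R_polyurethane foam = L/(kA) = 0.165/(0.0256×19.3) = 0.334 K/W
R_gypsum plaster = L/(kA) = 0.19/(0.177×19.3) = 0.05562 K/W
R_total = 0.3949 K/W
Q = ΔT / R_total = 22 / 0.3949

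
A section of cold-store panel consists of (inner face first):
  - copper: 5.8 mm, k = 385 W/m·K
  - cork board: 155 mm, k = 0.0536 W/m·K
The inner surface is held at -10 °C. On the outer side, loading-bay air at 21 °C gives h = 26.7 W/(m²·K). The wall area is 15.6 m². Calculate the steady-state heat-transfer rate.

Q ≈ 165 W

Treating each layer as a thermal resistance in series:
R_copper = L/(kA) = 0.0058/(385×15.6) = 9.657×10^-7 K/W
R_cork board = L/(kA) = 0.155/(0.0536×15.6) = 0.1854 K/W
R_outer film = 1/(h_o·A) = 1/(26.7×15.6) = 0.002401 K/W
R_total = 0.1878 K/W
Q = ΔT / R_total = 31 / 0.1878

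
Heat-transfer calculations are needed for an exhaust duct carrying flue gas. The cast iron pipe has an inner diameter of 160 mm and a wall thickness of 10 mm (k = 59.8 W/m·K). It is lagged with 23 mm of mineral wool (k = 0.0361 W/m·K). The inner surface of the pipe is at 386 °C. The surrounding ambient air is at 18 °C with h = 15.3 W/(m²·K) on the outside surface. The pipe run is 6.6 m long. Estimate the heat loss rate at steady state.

Q ≈ 2220 W

Cylindrical conduction, so R = ln(r₂/r₁)/(2πkL) per layer, in series:
R_cast iron pipe wall = ln(90/80)/(2π×59.8×6.6) = 4.75×10^-5 K/W
R_mineral wool = ln(113/90)/(2π×0.0361×6.6) = 0.152 K/W
R_outer film = 1/(h_o·2πr_oL) = 1/(15.3×2π×0.113×6.6) = 0.01395 K/W
R_total = 0.166 K/W
Q = ΔT/R_total = 368/0.166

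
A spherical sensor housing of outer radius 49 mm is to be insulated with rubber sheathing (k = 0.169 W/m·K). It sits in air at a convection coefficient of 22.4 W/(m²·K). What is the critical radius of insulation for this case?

r_cr ≈ 15.1 mm

For a sphere r_cr = 2k/h = 2×0.169/22.4
r_cr = 15.1 mm; since the bare radius (49 mm) is above r_cr, any added insulation will reduce heat loss.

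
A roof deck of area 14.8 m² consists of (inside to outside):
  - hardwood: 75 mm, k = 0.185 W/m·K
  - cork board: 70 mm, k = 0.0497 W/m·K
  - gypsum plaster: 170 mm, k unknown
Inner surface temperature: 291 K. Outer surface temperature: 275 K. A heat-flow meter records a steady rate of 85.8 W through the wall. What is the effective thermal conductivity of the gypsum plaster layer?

Model the wall as resistances in series:
R_hardwood = L/(kA) = 0.075/(0.185×14.8) = 0.02739 K/W
R_cork board = L/(kA) = 0.07/(0.0497×14.8) = 0.09517 K/W
Sum of known resistances R_other = 0.1226 K/W
Total R = ΔT/Q = 16/85.8 = 0.1865 K/W
R_gypsum plaster = R_total − R_other = 0.06392 K/W
k = L/(R·A) = 0.17/(0.06392×14.8)

k ≈ 0.18 W/(m·K)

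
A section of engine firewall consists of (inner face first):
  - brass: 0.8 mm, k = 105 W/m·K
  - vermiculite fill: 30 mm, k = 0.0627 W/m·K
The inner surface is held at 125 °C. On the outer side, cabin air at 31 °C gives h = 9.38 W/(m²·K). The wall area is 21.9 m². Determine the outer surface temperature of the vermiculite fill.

Series thermal resistances:
R_brass = L/(kA) = 0.0008/(105×21.9) = 3.479×10^-7 K/W
R_vermiculite fill = L/(kA) = 0.03/(0.0627×21.9) = 0.02185 K/W
R_outer film = 1/(h_o·A) = 1/(9.38×21.9) = 0.004868 K/W
R_total = 0.02672 K/W;  Q = ΔT/R_total = 94/0.02672 = 3518 W
T_interface = T_inner − Q·ΣR(inner→interface) = 125 − 3520×0.02185

T ≈ 48.1 °C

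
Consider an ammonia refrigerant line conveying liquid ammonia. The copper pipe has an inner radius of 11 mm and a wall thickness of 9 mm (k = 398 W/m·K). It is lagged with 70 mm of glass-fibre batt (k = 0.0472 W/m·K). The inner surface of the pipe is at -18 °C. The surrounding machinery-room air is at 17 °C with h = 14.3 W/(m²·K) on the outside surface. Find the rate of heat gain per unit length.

Treating each annulus and film as a series resistance:
R_copper pipe wall = ln(20/11)/(2π×398×1) = 2.391×10^-4 K/W
R_glass-fibre batt = ln(90/20)/(2π×0.0472×1) = 5.072 K/W
R_outer film = 1/(h_o·2πr_oL) = 1/(14.3×2π×0.09×1) = 0.1237 K/W
R_total = 5.196 K/W
Q = ΔT/R_total = 35/5.196

q′ ≈ 6.74 W/m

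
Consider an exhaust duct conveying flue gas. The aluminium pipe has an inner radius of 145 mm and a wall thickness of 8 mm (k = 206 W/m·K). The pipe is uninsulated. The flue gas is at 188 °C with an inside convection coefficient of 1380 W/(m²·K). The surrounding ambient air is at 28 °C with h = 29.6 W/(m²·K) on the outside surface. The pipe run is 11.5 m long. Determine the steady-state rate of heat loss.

Q ≈ 51100 W

For a radial system each layer contributes R = ln(r_out/r_in)/(2πkL); films add R = 1/(hA).
R_inner film = 1/(h_i·2πr₁L) = 1/(1380×2π×0.145×11.5) = 6.916×10^-5 K/W
R_aluminium pipe wall = ln(153/145)/(2π×206×11.5) = 3.608×10^-6 K/W
R_outer film = 1/(h_o·2πr_oL) = 1/(29.6×2π×0.153×11.5) = 0.003056 K/W
R_total = 0.003129 K/W
Q = ΔT/R_total = 160/0.003129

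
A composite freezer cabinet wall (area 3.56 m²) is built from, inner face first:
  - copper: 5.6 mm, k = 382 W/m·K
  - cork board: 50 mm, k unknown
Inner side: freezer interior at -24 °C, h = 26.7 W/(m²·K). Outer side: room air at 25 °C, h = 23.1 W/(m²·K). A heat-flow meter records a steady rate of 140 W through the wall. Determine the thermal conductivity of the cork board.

Model the wall as resistances in series:
R_inner film = 1/(h_i·A) = 1/(26.7×3.56) = 0.01052 K/W
R_copper = L/(kA) = 0.0056/(382×3.56) = 4.118×10^-6 K/W
R_outer film = 1/(h_o·A) = 1/(23.1×3.56) = 0.01216 K/W
Sum of known resistances R_other = 0.02268 K/W
Total R = ΔT/Q = 49/140 = 0.35 K/W
R_cork board = R_total − R_other = 0.3273 K/W
k = L/(R·A) = 0.05/(0.3273×3.56)

k ≈ 0.0429 W/(m·K)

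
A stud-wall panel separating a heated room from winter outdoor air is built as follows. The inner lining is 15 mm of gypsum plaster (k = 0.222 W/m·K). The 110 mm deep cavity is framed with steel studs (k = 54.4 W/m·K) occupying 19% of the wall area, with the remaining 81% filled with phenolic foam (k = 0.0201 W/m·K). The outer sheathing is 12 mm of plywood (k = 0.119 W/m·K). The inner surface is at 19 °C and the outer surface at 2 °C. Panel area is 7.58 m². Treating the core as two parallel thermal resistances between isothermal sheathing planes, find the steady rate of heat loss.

Sheathing layers in series; stud and cavity paths in parallel between them.
R_inner = 0.015/(0.222×7.58) = 0.008914 K/W
R_stud  = 0.11/(54.4×0.19×7.58) = 0.001404 K/W
R_cav   = 0.11/(0.0201×0.81×7.58) = 0.8913 K/W
1/R_core = 1/R_stud + 1/R_cav → R_core = 0.001402 K/W
R_outer = 0.012/(0.119×7.58) = 0.0133 K/W
R_total = 0.02362 K/W
Q = ΔT/R_total = 17/0.02362

Q ≈ 720 W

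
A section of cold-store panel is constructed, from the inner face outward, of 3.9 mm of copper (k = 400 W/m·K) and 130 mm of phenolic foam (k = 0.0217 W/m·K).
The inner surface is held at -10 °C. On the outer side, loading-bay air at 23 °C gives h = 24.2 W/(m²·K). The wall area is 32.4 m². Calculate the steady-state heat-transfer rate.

Using the resistance-network approach (series):
R_copper = L/(kA) = 0.0039/(400×32.4) = 3.009×10^-7 K/W
R_phenolic foam = L/(kA) = 0.13/(0.0217×32.4) = 0.1849 K/W
R_outer film = 1/(h_o·A) = 1/(24.2×32.4) = 0.001275 K/W
R_total = 0.1862 K/W
Q = ΔT / R_total = 33 / 0.1862

Q ≈ 177 W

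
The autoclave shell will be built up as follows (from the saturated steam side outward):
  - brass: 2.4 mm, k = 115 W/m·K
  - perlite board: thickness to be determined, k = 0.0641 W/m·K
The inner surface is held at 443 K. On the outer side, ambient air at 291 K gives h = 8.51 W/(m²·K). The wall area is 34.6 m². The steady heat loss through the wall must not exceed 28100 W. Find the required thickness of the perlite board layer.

Using the resistance-network approach (series):
R_brass = L/(kA) = 0.0024/(115×34.6) = 6.032×10^-7 K/W
R_outer film = 1/(h_o·A) = 1/(8.51×34.6) = 0.003396 K/W
Sum of the known resistances R_other = 0.003397 K/W
Required total resistance R_tot = ΔT/Q_allow = 152/28100 = 0.005409 K/W
R_perlite board = R_tot − R_other = 0.002012 K/W
L = R·k·A = 0.002012×0.0641×34.6

L ≈ 4.46 mm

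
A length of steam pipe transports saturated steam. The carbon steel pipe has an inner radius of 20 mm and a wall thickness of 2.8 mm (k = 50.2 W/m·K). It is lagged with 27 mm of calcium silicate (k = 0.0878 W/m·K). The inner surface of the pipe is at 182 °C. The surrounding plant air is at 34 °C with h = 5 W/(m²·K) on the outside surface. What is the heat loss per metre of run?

Cylindrical conduction, so R = ln(r₂/r₁)/(2πkL) per layer, in series:
R_carbon steel pipe wall = ln(22.8/20)/(2π×50.2×1) = 4.154×10^-4 K/W
R_calcium silicate = ln(49.8/22.8)/(2π×0.0878×1) = 1.416 K/W
R_outer film = 1/(h_o·2πr_oL) = 1/(5×2π×0.0498×1) = 0.6392 K/W
R_total = 2.056 K/W
Q = ΔT/R_total = 148/2.056

q′ ≈ 72 W/m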